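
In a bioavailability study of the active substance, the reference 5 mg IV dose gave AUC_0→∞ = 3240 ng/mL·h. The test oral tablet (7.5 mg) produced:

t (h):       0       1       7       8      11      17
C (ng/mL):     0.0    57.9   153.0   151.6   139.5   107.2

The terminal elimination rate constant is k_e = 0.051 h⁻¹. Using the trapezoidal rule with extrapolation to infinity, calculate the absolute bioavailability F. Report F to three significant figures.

Trapezoidal AUC_0→17 (oral tablet):
  [0→1]: (0.0+57.9)/2 × 1 = 28.95
  [1→7]: (57.9+153.0)/2 × 6 = 632.7
  [7→8]: (153.0+151.6)/2 × 1 = 152.3
  [8→11]: (151.6+139.5)/2 × 3 = 436.65
  [11→17]: (139.5+107.2)/2 × 6 = 740.1
  Sum = 1990.7 ng/mL·h
Tail: C_last/k_e = 107.2/0.051 = 2101.961
AUC_0→∞ (oral tablet) = 1990.7 + 2101.961 = 4092.661 ng/mL·h
F = (AUC_ev/D_ev)/(AUC_iv/D_iv) = (4092.661/7.5)/(3240/5) = 545.688/648 = 0.8421

F = 0.842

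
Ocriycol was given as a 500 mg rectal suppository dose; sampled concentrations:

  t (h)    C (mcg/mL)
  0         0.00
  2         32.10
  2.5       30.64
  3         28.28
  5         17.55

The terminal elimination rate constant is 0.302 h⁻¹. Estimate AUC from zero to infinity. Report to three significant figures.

Trapezoidal AUC_0→5:
  [0→2]: (0.00+32.10)/2 × 2 = 32.1
  [2→2.5]: (32.10+30.64)/2 × 0.5 = 15.685
  [2.5→3]: (30.64+28.28)/2 × 0.5 = 14.73
  [3→5]: (28.28+17.55)/2 × 2 = 45.83
  Sum = 108.345 mcg/mL·h
Extrapolated tail: C_last / k_e = 17.55 / 0.302 = 58.113
AUC_0→∞ = 108.345 + 58.113 = 166.458 mcg/mL·h

AUC = 166 mcg/mL·h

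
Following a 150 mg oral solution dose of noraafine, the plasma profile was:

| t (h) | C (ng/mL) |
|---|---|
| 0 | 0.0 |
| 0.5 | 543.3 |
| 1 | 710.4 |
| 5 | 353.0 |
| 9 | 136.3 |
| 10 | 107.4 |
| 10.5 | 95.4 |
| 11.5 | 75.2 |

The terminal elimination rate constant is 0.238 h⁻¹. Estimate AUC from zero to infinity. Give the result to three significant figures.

Trapezoidal AUC_0→11.5:
  [0→0.5]: (0.0+543.3)/2 × 0.5 = 135.825
  [0.5→1]: (543.3+710.4)/2 × 0.5 = 313.425
  [1→5]: (710.4+353.0)/2 × 4 = 2126.8
  [5→9]: (353.0+136.3)/2 × 4 = 978.6
  [9→10]: (136.3+107.4)/2 × 1 = 121.85
  [10→10.5]: (107.4+95.4)/2 × 0.5 = 50.7
  [10.5→11.5]: (95.4+75.2)/2 × 1 = 85.3
  Sum = 3812.5 ng/mL·h
Extrapolated tail: C_last / k_e = 75.2 / 0.238 = 315.966
AUC_0→∞ = 3812.5 + 315.966 = 4128.466 ng/mL·h

AUC = 4130 ng/mL·h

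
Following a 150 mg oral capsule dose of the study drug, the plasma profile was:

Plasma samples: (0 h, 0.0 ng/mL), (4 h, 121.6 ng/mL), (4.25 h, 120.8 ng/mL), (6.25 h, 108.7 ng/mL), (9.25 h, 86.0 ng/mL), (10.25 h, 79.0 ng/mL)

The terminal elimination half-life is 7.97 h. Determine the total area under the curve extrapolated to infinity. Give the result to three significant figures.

AUC = 1790 ng/mL·h

Trapezoidal AUC_0→10.25:
  [0→4]: (0.0+121.6)/2 × 4 = 243.2
  [4→4.25]: (121.6+120.8)/2 × 0.25 = 30.3
  [4.25→6.25]: (120.8+108.7)/2 × 2 = 229.5
  [6.25→9.25]: (108.7+86.0)/2 × 3 = 292.05
  [9.25→10.25]: (86.0+79.0)/2 × 1 = 82.5
  Sum = 877.55 ng/mL·h
k_e = ln2 / t½ = 0.693147 / 7.97 = 0.0870 h^-1
Extrapolated tail: C_last / k_e = 79.0 / 0.087 = 908.046
AUC_0→∞ = 877.55 + 908.046 = 1785.596 ng/mL·h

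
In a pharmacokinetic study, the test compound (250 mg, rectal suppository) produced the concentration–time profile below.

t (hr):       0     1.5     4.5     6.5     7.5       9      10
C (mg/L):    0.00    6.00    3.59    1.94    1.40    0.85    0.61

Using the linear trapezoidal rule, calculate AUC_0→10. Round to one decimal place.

AUC = 28.5 mg/L·hr

Trapezoidal AUC_0→10:
  [0→1.5]: (0.00+6.00)/2 × 1.5 = 4.5
  [1.5→4.5]: (6.00+3.59)/2 × 3 = 14.385
  [4.5→6.5]: (3.59+1.94)/2 × 2 = 5.53
  [6.5→7.5]: (1.94+1.40)/2 × 1 = 1.67
  [7.5→9]: (1.40+0.85)/2 × 1.5 = 1.6875
  [9→10]: (0.85+0.61)/2 × 1 = 0.73
  Sum = 28.5025 mg/L·hr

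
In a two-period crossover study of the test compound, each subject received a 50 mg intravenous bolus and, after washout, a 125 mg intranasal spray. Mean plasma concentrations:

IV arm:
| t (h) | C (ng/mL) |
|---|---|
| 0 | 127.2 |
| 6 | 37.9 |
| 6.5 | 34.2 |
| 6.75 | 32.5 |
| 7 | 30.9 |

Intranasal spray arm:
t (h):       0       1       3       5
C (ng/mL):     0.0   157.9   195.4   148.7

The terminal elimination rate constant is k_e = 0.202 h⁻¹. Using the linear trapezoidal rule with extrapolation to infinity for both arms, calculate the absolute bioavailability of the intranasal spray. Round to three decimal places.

Trapezoidal AUC_0→7 (IV):
  [0→6]: (127.2+37.9)/2 × 6 = 495.3
  [6→6.5]: (37.9+34.2)/2 × 0.5 = 18.025
  [6.5→6.75]: (34.2+32.5)/2 × 0.25 = 8.3375
  [6.75→7]: (32.5+30.9)/2 × 0.25 = 7.925
  Sum = 529.5875 ng/mL·h
IV tail: 30.9/0.202 = 152.970; AUC_iv,0→∞ = 529.5875 + 152.970 = 682.5575 ng/mL·h
Trapezoidal AUC_0→5 (intranasal spray):
  [0→1]: (0.0+157.9)/2 × 1 = 78.95
  [1→3]: (157.9+195.4)/2 × 2 = 353.3
  [3→5]: (195.4+148.7)/2 × 2 = 344.1
  Sum = 776.35 ng/mL·h
intranasal spray tail: 148.7/0.202 = 736.139; AUC_ev,0→∞ = 776.35 + 736.139 = 1512.489 ng/mL·h
F = (AUC_ev/D_ev)/(AUC_iv/D_iv) = (1512.489/125)/(682.5575/50) = 12.099912/13.65115 = 0.8864

F = 0.886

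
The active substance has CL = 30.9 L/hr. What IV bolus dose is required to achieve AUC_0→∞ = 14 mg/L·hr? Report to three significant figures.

Dose = 433 mg

Dose_iv = CL × AUC_0→∞
     = 30.9 × 14 = 432.6 mg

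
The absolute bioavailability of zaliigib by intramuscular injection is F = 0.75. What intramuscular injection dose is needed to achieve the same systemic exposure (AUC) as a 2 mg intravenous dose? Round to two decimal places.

D_intramuscular = 2.67 mg

For equal systemic exposure: F × D_ev = D_iv
D_ev = D_iv / F = 2 / 0.75 = 2.66667 mg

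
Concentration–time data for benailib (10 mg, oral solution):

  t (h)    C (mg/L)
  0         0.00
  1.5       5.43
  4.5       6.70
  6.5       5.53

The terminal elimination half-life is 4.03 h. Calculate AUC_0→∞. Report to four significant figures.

Trapezoidal AUC_0→6.5:
  [0→1.5]: (0.00+5.43)/2 × 1.5 = 4.0725
  [1.5→4.5]: (5.43+6.70)/2 × 3 = 18.195
  [4.5→6.5]: (6.70+5.53)/2 × 2 = 12.23
  Sum = 34.4975 mg/L·h
k_e = ln2 / t½ = 0.693147 / 4.03 = 0.1720 h^-1
Extrapolated tail: C_last / k_e = 5.53 / 0.172 = 32.151
AUC_0→∞ = 34.4975 + 32.151 = 66.6485 mg/L·h

AUC = 66.65 mg/L·h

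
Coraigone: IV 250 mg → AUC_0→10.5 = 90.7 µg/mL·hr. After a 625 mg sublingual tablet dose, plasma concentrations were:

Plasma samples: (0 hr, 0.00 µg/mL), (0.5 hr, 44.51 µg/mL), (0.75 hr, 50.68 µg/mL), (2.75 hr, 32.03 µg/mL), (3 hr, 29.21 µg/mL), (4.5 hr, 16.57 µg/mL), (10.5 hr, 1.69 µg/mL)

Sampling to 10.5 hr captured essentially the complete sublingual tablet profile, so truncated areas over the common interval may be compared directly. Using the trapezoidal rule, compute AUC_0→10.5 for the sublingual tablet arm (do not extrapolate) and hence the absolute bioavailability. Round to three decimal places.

F = 0.893

Trapezoidal AUC_0→10.5 (sublingual tablet):
  [0→0.5]: (0.00+44.51)/2 × 0.5 = 11.1275
  [0.5→0.75]: (44.51+50.68)/2 × 0.25 = 11.89875
  [0.75→2.75]: (50.68+32.03)/2 × 2 = 82.71
  [2.75→3]: (32.03+29.21)/2 × 0.25 = 7.655
  [3→4.5]: (29.21+16.57)/2 × 1.5 = 34.335
  [4.5→10.5]: (16.57+1.69)/2 × 6 = 54.78
  Sum = 202.50625 µg/mL·hr
F = (AUC_ev/D_ev)/(AUC_iv/D_iv) = (202.50625/625)/(90.7/250) = 0.32401/0.3628 = 0.8931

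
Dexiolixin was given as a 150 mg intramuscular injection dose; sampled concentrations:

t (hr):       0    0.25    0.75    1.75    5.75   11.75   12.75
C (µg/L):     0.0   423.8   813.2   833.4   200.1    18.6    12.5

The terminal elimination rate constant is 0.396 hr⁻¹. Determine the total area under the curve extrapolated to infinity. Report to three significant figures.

AUC = 3960 µg/L·hr

Trapezoidal AUC_0→12.75:
  [0→0.25]: (0.0+423.8)/2 × 0.25 = 52.975
  [0.25→0.75]: (423.8+813.2)/2 × 0.5 = 309.25
  [0.75→1.75]: (813.2+833.4)/2 × 1 = 823.3
  [1.75→5.75]: (833.4+200.1)/2 × 4 = 2067.0
  [5.75→11.75]: (200.1+18.6)/2 × 6 = 656.1
  [11.75→12.75]: (18.6+12.5)/2 × 1 = 15.55
  Sum = 3924.175 µg/L·hr
Extrapolated tail: C_last / k_e = 12.5 / 0.396 = 31.566
AUC_0→∞ = 3924.175 + 31.566 = 3955.741 µg/L·hr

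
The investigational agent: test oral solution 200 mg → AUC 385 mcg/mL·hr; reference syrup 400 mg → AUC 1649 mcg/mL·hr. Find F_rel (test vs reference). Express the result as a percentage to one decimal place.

F_rel = 46.7%

F_rel = (AUC_test/D_test) / (AUC_ref/D_ref)
      = (385/200) / (1649/400)
      = 1.925 / 4.1225 = 0.4669 = 46.69%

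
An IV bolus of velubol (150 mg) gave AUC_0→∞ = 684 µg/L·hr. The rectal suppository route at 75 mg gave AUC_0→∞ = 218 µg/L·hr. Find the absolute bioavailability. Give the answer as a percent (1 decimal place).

F = 63.7%

F = (AUC_ev / D_ev) / (AUC_iv / D_iv)
  = (218/75) / (684/150)
  = 2.90667 / 4.56 = 0.6374
  = 63.74%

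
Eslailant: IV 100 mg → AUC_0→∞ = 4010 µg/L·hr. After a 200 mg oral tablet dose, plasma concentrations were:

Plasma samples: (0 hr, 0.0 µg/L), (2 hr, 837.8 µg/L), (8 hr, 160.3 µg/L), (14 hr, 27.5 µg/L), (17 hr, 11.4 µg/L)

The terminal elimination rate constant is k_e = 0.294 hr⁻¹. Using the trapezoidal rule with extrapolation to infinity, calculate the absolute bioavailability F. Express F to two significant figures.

Trapezoidal AUC_0→17 (oral tablet):
  [0→2]: (0.0+837.8)/2 × 2 = 837.8
  [2→8]: (837.8+160.3)/2 × 6 = 2994.3
  [8→14]: (160.3+27.5)/2 × 6 = 563.4
  [14→17]: (27.5+11.4)/2 × 3 = 58.35
  Sum = 4453.85 µg/L·hr
Tail: C_last/k_e = 11.4/0.294 = 38.776
AUC_0→∞ (oral tablet) = 4453.85 + 38.776 = 4492.626 µg/L·hr
F = (AUC_ev/D_ev)/(AUC_iv/D_iv) = (4492.626/200)/(4010/100) = 22.46313/40.1 = 0.5602

F = 0.56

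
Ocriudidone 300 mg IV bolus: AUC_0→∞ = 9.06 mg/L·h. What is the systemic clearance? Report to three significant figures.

CL = 33.1 L/h

CL = Dose_iv / AUC_0→∞
   = 300 / 9.06 = 33.1126 L/h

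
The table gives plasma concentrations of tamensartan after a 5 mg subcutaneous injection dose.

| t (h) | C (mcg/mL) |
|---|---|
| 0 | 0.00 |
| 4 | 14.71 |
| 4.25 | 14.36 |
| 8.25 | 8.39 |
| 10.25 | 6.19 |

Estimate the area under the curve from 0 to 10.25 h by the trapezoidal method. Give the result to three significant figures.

AUC = 93.1 mcg/mL·h

Trapezoidal AUC_0→10.25:
  [0→4]: (0.00+14.71)/2 × 4 = 29.42
  [4→4.25]: (14.71+14.36)/2 × 0.25 = 3.63375
  [4.25→8.25]: (14.36+8.39)/2 × 4 = 45.5
  [8.25→10.25]: (8.39+6.19)/2 × 2 = 14.58
  Sum = 93.13375 mcg/mL·h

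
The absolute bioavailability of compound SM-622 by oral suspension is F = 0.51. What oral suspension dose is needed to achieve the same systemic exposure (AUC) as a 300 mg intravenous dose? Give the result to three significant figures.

D_oral = 588 mg

For equal systemic exposure: F × D_ev = D_iv
D_ev = D_iv / F = 300 / 0.51 = 588.235 mg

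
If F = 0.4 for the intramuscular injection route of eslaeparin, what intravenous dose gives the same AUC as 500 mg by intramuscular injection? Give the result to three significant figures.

D_iv = 200 mg

Systemic exposure from an extravascular dose = F × D_ev, so the equivalent IV dose is F × D_ev.
D_iv = F × D_ev = 0.4 × 500 = 200 mg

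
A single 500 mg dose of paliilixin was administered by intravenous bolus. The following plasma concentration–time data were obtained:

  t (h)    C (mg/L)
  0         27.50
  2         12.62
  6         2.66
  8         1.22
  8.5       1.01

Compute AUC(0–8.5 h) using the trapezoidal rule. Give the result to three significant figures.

AUC = 75.1 mg/L·h

Trapezoidal AUC_0→8.5:
  [0→2]: (27.50+12.62)/2 × 2 = 40.12
  [2→6]: (12.62+2.66)/2 × 4 = 30.56
  [6→8]: (2.66+1.22)/2 × 2 = 3.88
  [8→8.5]: (1.22+1.01)/2 × 0.5 = 0.5575
  Sum = 75.1175 mg/L·h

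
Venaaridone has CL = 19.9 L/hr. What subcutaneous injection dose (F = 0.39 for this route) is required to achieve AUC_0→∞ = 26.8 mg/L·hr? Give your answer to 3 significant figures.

Dose = CL × AUC_0→∞ / F
     = 19.9 × 26.8 / 0.39 = 1367.49 mg

Dose = 1370 mg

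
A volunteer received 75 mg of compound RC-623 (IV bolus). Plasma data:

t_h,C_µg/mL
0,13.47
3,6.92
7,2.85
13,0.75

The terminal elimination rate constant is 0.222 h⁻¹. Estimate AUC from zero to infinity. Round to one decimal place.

AUC = 64.3 µg/mL·h

Trapezoidal AUC_0→13:
  [0→3]: (13.47+6.92)/2 × 3 = 30.585
  [3→7]: (6.92+2.85)/2 × 4 = 19.54
  [7→13]: (2.85+0.75)/2 × 6 = 10.8
  Sum = 60.925 µg/mL·h
Extrapolated tail: C_last / k_e = 0.75 / 0.222 = 3.378
AUC_0→∞ = 60.925 + 3.378 = 64.303 µg/mL·h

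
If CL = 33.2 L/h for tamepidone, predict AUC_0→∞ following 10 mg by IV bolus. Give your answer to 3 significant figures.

AUC = 0.301 mg/L·h

AUC_0→∞ = Dose_iv / CL
        = 10 / 33.2 = 0.301205 mg/L·h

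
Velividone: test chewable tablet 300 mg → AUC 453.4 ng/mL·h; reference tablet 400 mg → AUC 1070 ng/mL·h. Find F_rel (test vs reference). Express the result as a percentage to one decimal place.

F_rel = (AUC_test/D_test) / (AUC_ref/D_ref)
      = (453.4/300) / (1070/400)
      = 1.51133 / 2.675 = 0.5650 = 56.50%

F_rel = 56.5%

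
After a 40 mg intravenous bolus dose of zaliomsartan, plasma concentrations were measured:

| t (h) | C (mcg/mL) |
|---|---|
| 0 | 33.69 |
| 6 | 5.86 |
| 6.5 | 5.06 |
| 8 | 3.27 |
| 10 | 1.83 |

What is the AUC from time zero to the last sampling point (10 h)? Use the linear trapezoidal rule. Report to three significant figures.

AUC = 133 mcg/mL·h

Trapezoidal AUC_0→10:
  [0→6]: (33.69+5.86)/2 × 6 = 118.65
  [6→6.5]: (5.86+5.06)/2 × 0.5 = 2.73
  [6.5→8]: (5.06+3.27)/2 × 1.5 = 6.2475
  [8→10]: (3.27+1.83)/2 × 2 = 5.1
  Sum = 132.7275 mcg/mL·h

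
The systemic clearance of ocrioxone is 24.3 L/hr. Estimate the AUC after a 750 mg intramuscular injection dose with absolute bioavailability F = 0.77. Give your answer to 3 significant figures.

AUC = 23.8 mg/L·hr

AUC_0→∞ = F × Dose / CL
        = 0.77 × 750 / 24.3 = 23.7654 mg/L·hr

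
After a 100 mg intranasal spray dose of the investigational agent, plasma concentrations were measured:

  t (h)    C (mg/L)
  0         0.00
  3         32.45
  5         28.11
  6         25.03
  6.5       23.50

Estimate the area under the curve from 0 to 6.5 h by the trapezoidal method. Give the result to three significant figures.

Trapezoidal AUC_0→6.5:
  [0→3]: (0.00+32.45)/2 × 3 = 48.675
  [3→5]: (32.45+28.11)/2 × 2 = 60.56
  [5→6]: (28.11+25.03)/2 × 1 = 26.57
  [6→6.5]: (25.03+23.50)/2 × 0.5 = 12.1325
  Sum = 147.9375 mg/L·h

AUC = 148 mg/L·h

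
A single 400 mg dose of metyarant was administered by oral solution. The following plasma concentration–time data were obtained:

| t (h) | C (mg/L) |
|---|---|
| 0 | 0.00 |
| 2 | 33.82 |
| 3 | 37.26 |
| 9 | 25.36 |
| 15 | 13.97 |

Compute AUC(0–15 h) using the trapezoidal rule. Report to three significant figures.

Trapezoidal AUC_0→15:
  [0→2]: (0.00+33.82)/2 × 2 = 33.82
  [2→3]: (33.82+37.26)/2 × 1 = 35.54
  [3→9]: (37.26+25.36)/2 × 6 = 187.86
  [9→15]: (25.36+13.97)/2 × 6 = 117.99
  Sum = 375.21 mg/L·h

AUC = 375 mg/L·h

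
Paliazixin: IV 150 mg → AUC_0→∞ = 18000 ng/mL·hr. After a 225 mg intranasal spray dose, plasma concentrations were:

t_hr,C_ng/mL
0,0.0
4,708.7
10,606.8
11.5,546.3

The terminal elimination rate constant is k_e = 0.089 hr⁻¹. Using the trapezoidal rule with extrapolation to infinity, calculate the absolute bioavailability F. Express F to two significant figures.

F = 0.46

Trapezoidal AUC_0→11.5 (intranasal spray):
  [0→4]: (0.0+708.7)/2 × 4 = 1417.4
  [4→10]: (708.7+606.8)/2 × 6 = 3946.5
  [10→11.5]: (606.8+546.3)/2 × 1.5 = 864.825
  Sum = 6228.725 ng/mL·hr
Tail: C_last/k_e = 546.3/0.089 = 6138.202
AUC_0→∞ (intranasal spray) = 6228.725 + 6138.202 = 12366.927 ng/mL·hr
F = (AUC_ev/D_ev)/(AUC_iv/D_iv) = (12366.927/225)/(18000/150) = 54.96412/120 = 0.4580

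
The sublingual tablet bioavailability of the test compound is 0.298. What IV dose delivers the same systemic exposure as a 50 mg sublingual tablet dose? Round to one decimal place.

Systemic exposure from an extravascular dose = F × D_ev, so the equivalent IV dose is F × D_ev.
D_iv = F × D_ev = 0.298 × 50 = 14.9 mg

D_iv = 14.9 mg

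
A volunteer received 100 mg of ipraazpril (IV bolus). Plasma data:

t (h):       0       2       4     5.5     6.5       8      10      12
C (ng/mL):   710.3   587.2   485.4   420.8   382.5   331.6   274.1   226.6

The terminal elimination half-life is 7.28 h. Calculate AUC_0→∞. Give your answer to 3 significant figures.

AUC = 7470 ng/mL·h

Trapezoidal AUC_0→12:
  [0→2]: (710.3+587.2)/2 × 2 = 1297.5
  [2→4]: (587.2+485.4)/2 × 2 = 1072.6
  [4→5.5]: (485.4+420.8)/2 × 1.5 = 679.65
  [5.5→6.5]: (420.8+382.5)/2 × 1 = 401.65
  [6.5→8]: (382.5+331.6)/2 × 1.5 = 535.575
  [8→10]: (331.6+274.1)/2 × 2 = 605.7
  [10→12]: (274.1+226.6)/2 × 2 = 500.7
  Sum = 5093.375 ng/mL·h
k_e = ln2 / t½ = 0.693147 / 7.28 = 0.0952 h^-1
Extrapolated tail: C_last / k_e = 226.6 / 0.0952 = 2380.252
AUC_0→∞ = 5093.375 + 2380.252 = 7473.627 ng/mL·h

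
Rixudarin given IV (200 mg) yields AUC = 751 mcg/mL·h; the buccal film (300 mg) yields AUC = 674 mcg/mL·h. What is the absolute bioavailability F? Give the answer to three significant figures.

F = (AUC_ev / D_ev) / (AUC_iv / D_iv)
  = (674/300) / (751/200)
  = 2.24667 / 3.755 = 0.5983

F = 0.598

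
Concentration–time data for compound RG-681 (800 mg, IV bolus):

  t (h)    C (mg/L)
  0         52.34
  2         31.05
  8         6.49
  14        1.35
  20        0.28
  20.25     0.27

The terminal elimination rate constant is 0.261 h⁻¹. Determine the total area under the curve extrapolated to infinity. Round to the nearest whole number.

AUC = 226 mg/L·h

Trapezoidal AUC_0→20.25:
  [0→2]: (52.34+31.05)/2 × 2 = 83.39
  [2→8]: (31.05+6.49)/2 × 6 = 112.62
  [8→14]: (6.49+1.35)/2 × 6 = 23.52
  [14→20]: (1.35+0.28)/2 × 6 = 4.89
  [20→20.25]: (0.28+0.27)/2 × 0.25 = 0.06875
  Sum = 224.48875 mg/L·h
Extrapolated tail: C_last / k_e = 0.27 / 0.261 = 1.034
AUC_0→∞ = 224.48875 + 1.034 = 225.52275 mg/L·h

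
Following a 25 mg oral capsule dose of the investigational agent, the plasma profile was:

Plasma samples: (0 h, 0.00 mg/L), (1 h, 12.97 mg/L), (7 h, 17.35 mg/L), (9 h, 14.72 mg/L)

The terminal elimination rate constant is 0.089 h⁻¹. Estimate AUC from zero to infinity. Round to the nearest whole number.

Trapezoidal AUC_0→9:
  [0→1]: (0.00+12.97)/2 × 1 = 6.485
  [1→7]: (12.97+17.35)/2 × 6 = 90.96
  [7→9]: (17.35+14.72)/2 × 2 = 32.07
  Sum = 129.515 mg/L·h
Extrapolated tail: C_last / k_e = 14.72 / 0.089 = 165.393
AUC_0→∞ = 129.515 + 165.393 = 294.908 mg/L·h

AUC = 295 mg/L·h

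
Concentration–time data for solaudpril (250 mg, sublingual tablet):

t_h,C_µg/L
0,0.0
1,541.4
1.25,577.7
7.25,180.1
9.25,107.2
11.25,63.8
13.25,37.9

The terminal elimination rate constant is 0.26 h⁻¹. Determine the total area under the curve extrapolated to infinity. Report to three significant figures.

Trapezoidal AUC_0→13.25:
  [0→1]: (0.0+541.4)/2 × 1 = 270.7
  [1→1.25]: (541.4+577.7)/2 × 0.25 = 139.8875
  [1.25→7.25]: (577.7+180.1)/2 × 6 = 2273.4
  [7.25→9.25]: (180.1+107.2)/2 × 2 = 287.3
  [9.25→11.25]: (107.2+63.8)/2 × 2 = 171.0
  [11.25→13.25]: (63.8+37.9)/2 × 2 = 101.7
  Sum = 3243.9875 µg/L·h
Extrapolated tail: C_last / k_e = 37.9 / 0.26 = 145.769
AUC_0→∞ = 3243.9875 + 145.769 = 3389.7565 µg/L·h

AUC = 3390 µg/L·h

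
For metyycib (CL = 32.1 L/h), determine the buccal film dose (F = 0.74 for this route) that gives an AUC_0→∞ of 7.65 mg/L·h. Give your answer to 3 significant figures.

Dose = 332 mg

Dose = CL × AUC_0→∞ / F
     = 32.1 × 7.65 / 0.74 = 331.845 mg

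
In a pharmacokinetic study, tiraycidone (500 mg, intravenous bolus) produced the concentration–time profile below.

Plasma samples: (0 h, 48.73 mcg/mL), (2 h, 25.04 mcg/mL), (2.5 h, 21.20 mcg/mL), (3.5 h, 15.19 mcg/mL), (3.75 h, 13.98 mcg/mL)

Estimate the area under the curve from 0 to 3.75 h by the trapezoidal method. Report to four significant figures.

AUC = 107.2 mcg/mL·h

Trapezoidal AUC_0→3.75:
  [0→2]: (48.73+25.04)/2 × 2 = 73.77
  [2→2.5]: (25.04+21.20)/2 × 0.5 = 11.56
  [2.5→3.5]: (21.20+15.19)/2 × 1 = 18.195
  [3.5→3.75]: (15.19+13.98)/2 × 0.25 = 3.64625
  Sum = 107.17125 mcg/mL·h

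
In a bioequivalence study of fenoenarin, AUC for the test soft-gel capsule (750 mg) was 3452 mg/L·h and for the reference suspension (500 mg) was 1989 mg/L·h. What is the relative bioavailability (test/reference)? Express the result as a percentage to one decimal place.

F_rel = (AUC_test/D_test) / (AUC_ref/D_ref)
      = (3452/750) / (1989/500)
      = 4.60267 / 3.978 = 1.1570 = 115.70%

F_rel = 115.7%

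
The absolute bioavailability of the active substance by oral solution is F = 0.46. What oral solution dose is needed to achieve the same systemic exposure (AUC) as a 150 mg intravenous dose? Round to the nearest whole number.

D_oral = 326 mg

For equal systemic exposure: F × D_ev = D_iv
D_ev = D_iv / F = 150 / 0.46 = 326.087 mg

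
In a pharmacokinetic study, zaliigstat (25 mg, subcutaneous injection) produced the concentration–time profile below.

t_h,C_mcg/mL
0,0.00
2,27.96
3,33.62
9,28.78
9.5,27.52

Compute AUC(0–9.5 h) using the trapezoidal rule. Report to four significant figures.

Trapezoidal AUC_0→9.5:
  [0→2]: (0.00+27.96)/2 × 2 = 27.96
  [2→3]: (27.96+33.62)/2 × 1 = 30.79
  [3→9]: (33.62+28.78)/2 × 6 = 187.2
  [9→9.5]: (28.78+27.52)/2 × 0.5 = 14.075
  Sum = 260.025 mcg/mL·h

AUC = 260.0 mcg/mL·h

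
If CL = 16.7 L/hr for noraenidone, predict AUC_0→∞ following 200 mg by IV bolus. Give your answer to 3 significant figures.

AUC = 12.0 mg/L·hr

AUC_0→∞ = Dose_iv / CL
        = 200 / 16.7 = 11.976 mg/L·hr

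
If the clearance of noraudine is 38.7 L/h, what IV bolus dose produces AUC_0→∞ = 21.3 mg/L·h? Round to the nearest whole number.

Dose_iv = CL × AUC_0→∞
     = 38.7 × 21.3 = 824.31 mg

Dose = 824 mg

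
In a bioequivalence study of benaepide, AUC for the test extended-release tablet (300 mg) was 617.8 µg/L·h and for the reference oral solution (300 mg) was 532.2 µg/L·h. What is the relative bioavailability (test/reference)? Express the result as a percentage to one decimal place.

F_rel = (AUC_test/D_test) / (AUC_ref/D_ref)
      = (617.8/300) / (532.2/300)
      = 2.05933 / 1.774 = 1.1608 = 116.08%

F_rel = 116.1%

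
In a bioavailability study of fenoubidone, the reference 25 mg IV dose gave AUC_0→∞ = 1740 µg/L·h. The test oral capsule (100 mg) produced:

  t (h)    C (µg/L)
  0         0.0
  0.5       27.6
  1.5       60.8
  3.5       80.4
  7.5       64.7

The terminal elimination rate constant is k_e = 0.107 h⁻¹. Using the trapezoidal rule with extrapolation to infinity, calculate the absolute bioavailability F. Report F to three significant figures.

F = 0.156

Trapezoidal AUC_0→7.5 (oral capsule):
  [0→0.5]: (0.0+27.6)/2 × 0.5 = 6.9
  [0.5→1.5]: (27.6+60.8)/2 × 1 = 44.2
  [1.5→3.5]: (60.8+80.4)/2 × 2 = 141.2
  [3.5→7.5]: (80.4+64.7)/2 × 4 = 290.2
  Sum = 482.5 µg/L·h
Tail: C_last/k_e = 64.7/0.107 = 604.673
AUC_0→∞ (oral capsule) = 482.5 + 604.673 = 1087.173 µg/L·h
F = (AUC_ev/D_ev)/(AUC_iv/D_iv) = (1087.173/100)/(1740/25) = 10.87173/69.6 = 0.1562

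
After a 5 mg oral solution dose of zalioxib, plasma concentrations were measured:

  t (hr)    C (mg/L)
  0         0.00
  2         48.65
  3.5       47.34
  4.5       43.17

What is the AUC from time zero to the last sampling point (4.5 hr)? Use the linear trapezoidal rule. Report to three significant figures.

AUC = 166 mg/L·hr

Trapezoidal AUC_0→4.5:
  [0→2]: (0.00+48.65)/2 × 2 = 48.65
  [2→3.5]: (48.65+47.34)/2 × 1.5 = 71.9925
  [3.5→4.5]: (47.34+43.17)/2 × 1 = 45.255
  Sum = 165.8975 mg/L·hr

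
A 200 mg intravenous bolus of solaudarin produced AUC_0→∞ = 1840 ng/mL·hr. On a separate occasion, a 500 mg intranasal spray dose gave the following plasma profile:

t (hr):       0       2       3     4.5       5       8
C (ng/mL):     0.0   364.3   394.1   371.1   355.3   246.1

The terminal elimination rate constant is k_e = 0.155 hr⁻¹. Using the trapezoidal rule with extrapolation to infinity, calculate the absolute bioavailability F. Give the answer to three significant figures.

Trapezoidal AUC_0→8 (intranasal spray):
  [0→2]: (0.0+364.3)/2 × 2 = 364.3
  [2→3]: (364.3+394.1)/2 × 1 = 379.2
  [3→4.5]: (394.1+371.1)/2 × 1.5 = 573.9
  [4.5→5]: (371.1+355.3)/2 × 0.5 = 181.6
  [5→8]: (355.3+246.1)/2 × 3 = 902.1
  Sum = 2401.1 ng/mL·hr
Tail: C_last/k_e = 246.1/0.155 = 1587.742
AUC_0→∞ (intranasal spray) = 2401.1 + 1587.742 = 3988.842 ng/mL·hr
F = (AUC_ev/D_ev)/(AUC_iv/D_iv) = (3988.842/500)/(1840/200) = 7.977684/9.2 = 0.8671

F = 0.867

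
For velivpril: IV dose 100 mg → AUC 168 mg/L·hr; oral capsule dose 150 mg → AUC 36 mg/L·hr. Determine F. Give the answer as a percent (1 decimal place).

F = 14.3%

F = (AUC_ev / D_ev) / (AUC_iv / D_iv)
  = (36/150) / (168/100)
  = 0.24 / 1.68 = 0.1429
  = 14.29%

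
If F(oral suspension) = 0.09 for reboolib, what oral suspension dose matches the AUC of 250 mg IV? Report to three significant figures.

D_oral = 2780 mg

For equal systemic exposure: F × D_ev = D_iv
D_ev = D_iv / F = 250 / 0.09 = 2777.78 mg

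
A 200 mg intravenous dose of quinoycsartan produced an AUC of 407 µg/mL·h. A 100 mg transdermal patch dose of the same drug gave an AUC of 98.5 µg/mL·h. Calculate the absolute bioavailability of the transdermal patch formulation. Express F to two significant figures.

F = 0.48

F = (AUC_ev / D_ev) / (AUC_iv / D_iv)
  = (98.5/100) / (407/200)
  = 0.985 / 2.035 = 0.4840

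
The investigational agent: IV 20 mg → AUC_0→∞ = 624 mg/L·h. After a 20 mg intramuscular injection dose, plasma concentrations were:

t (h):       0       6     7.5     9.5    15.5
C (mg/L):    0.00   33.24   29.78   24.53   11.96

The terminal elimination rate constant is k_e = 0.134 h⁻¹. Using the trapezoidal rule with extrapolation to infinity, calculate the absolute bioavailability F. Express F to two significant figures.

F = 0.64

Trapezoidal AUC_0→15.5 (intramuscular injection):
  [0→6]: (0.00+33.24)/2 × 6 = 99.72
  [6→7.5]: (33.24+29.78)/2 × 1.5 = 47.265
  [7.5→9.5]: (29.78+24.53)/2 × 2 = 54.31
  [9.5→15.5]: (24.53+11.96)/2 × 6 = 109.47
  Sum = 310.765 mg/L·h
Tail: C_last/k_e = 11.96/0.134 = 89.254
AUC_0→∞ (intramuscular injection) = 310.765 + 89.254 = 400.019 mg/L·h
F = (AUC_ev/D_ev)/(AUC_iv/D_iv) = (400.019/20)/(624/20) = 20.00095/31.2 = 0.6411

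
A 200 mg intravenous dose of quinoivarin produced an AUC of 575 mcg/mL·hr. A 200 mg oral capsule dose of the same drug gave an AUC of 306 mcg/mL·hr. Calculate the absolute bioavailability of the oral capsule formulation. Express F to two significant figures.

F = 0.53

F = (AUC_ev / D_ev) / (AUC_iv / D_iv)
  = (306/200) / (575/200)
  = 1.53 / 2.875 = 0.5322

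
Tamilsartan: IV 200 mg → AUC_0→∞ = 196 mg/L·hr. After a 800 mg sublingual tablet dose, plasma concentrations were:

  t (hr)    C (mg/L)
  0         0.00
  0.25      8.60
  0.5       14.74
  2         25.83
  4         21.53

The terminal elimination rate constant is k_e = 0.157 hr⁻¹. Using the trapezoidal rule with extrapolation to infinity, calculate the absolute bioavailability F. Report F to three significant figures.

F = 0.279

Trapezoidal AUC_0→4 (sublingual tablet):
  [0→0.25]: (0.00+8.60)/2 × 0.25 = 1.075
  [0.25→0.5]: (8.60+14.74)/2 × 0.25 = 2.9175
  [0.5→2]: (14.74+25.83)/2 × 1.5 = 30.4275
  [2→4]: (25.83+21.53)/2 × 2 = 47.36
  Sum = 81.78 mg/L·hr
Tail: C_last/k_e = 21.53/0.157 = 137.134
AUC_0→∞ (sublingual tablet) = 81.78 + 137.134 = 218.914 mg/L·hr
F = (AUC_ev/D_ev)/(AUC_iv/D_iv) = (218.914/800)/(196/200) = 0.2736425/0.98 = 0.2792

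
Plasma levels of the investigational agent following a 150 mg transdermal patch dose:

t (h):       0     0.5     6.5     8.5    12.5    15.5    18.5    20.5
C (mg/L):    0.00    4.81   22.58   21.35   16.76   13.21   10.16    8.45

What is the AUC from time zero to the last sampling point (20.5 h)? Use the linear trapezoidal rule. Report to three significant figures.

AUC = 302 mg/L·h

Trapezoidal AUC_0→20.5:
  [0→0.5]: (0.00+4.81)/2 × 0.5 = 1.2025
  [0.5→6.5]: (4.81+22.58)/2 × 6 = 82.17
  [6.5→8.5]: (22.58+21.35)/2 × 2 = 43.93
  [8.5→12.5]: (21.35+16.76)/2 × 4 = 76.22
  [12.5→15.5]: (16.76+13.21)/2 × 3 = 44.955
  [15.5→18.5]: (13.21+10.16)/2 × 3 = 35.055
  [18.5→20.5]: (10.16+8.45)/2 × 2 = 18.61
  Sum = 302.1425 mg/L·h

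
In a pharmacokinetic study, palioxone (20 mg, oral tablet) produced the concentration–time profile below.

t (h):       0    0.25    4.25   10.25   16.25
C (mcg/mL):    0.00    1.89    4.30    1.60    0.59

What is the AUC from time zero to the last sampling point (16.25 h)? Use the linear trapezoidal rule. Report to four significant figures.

Trapezoidal AUC_0→16.25:
  [0→0.25]: (0.00+1.89)/2 × 0.25 = 0.23625
  [0.25→4.25]: (1.89+4.30)/2 × 4 = 12.38
  [4.25→10.25]: (4.30+1.60)/2 × 6 = 17.7
  [10.25→16.25]: (1.60+0.59)/2 × 6 = 6.57
  Sum = 36.88625 mcg/mL·h

AUC = 36.89 mcg/mL·h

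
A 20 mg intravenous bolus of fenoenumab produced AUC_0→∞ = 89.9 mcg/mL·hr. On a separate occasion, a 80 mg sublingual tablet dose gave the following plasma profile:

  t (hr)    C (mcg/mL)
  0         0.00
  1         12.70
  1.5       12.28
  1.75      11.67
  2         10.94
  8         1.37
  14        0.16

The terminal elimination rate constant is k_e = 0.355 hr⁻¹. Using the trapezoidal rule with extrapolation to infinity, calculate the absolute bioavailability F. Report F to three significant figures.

Trapezoidal AUC_0→14 (sublingual tablet):
  [0→1]: (0.00+12.70)/2 × 1 = 6.35
  [1→1.5]: (12.70+12.28)/2 × 0.5 = 6.245
  [1.5→1.75]: (12.28+11.67)/2 × 0.25 = 2.99375
  [1.75→2]: (11.67+10.94)/2 × 0.25 = 2.82625
  [2→8]: (10.94+1.37)/2 × 6 = 36.93
  [8→14]: (1.37+0.16)/2 × 6 = 4.59
  Sum = 59.935 mcg/mL·hr
Tail: C_last/k_e = 0.16/0.355 = 0.451
AUC_0→∞ (sublingual tablet) = 59.935 + 0.451 = 60.386 mcg/mL·hr
F = (AUC_ev/D_ev)/(AUC_iv/D_iv) = (60.386/80)/(89.9/20) = 0.754825/4.495 = 0.1679

F = 0.168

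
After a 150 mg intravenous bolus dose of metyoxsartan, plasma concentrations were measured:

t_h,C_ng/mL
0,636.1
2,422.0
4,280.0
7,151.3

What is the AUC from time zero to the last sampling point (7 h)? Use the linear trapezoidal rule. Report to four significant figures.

AUC = 2407 ng/mL·h

Trapezoidal AUC_0→7:
  [0→2]: (636.1+422.0)/2 × 2 = 1058.1
  [2→4]: (422.0+280.0)/2 × 2 = 702.0
  [4→7]: (280.0+151.3)/2 × 3 = 646.95
  Sum = 2407.05 ng/mL·h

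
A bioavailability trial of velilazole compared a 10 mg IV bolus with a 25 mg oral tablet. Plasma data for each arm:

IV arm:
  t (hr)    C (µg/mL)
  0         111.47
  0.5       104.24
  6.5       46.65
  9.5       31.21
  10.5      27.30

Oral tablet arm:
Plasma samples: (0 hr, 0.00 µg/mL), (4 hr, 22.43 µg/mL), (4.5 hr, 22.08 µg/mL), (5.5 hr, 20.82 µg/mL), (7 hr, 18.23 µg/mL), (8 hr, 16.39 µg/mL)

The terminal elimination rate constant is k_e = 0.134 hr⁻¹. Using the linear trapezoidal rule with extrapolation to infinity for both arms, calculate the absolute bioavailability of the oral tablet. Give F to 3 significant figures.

Trapezoidal AUC_0→10.5 (IV):
  [0→0.5]: (111.47+104.24)/2 × 0.5 = 53.9275
  [0.5→6.5]: (104.24+46.65)/2 × 6 = 452.67
  [6.5→9.5]: (46.65+31.21)/2 × 3 = 116.79
  [9.5→10.5]: (31.21+27.30)/2 × 1 = 29.255
  Sum = 652.6425 µg/mL·hr
IV tail: 27.30/0.134 = 203.731; AUC_iv,0→∞ = 652.6425 + 203.731 = 856.3735 µg/mL·hr
Trapezoidal AUC_0→8 (oral tablet):
  [0→4]: (0.00+22.43)/2 × 4 = 44.86
  [4→4.5]: (22.43+22.08)/2 × 0.5 = 11.1275
  [4.5→5.5]: (22.08+20.82)/2 × 1 = 21.45
  [5.5→7]: (20.82+18.23)/2 × 1.5 = 29.2875
  [7→8]: (18.23+16.39)/2 × 1 = 17.31
  Sum = 124.035 µg/mL·hr
oral tablet tail: 16.39/0.134 = 122.313; AUC_ev,0→∞ = 124.035 + 122.313 = 246.348 µg/mL·hr
F = (AUC_ev/D_ev)/(AUC_iv/D_iv) = (246.348/25)/(856.3735/10) = 9.85392/85.63735 = 0.1151

F = 0.115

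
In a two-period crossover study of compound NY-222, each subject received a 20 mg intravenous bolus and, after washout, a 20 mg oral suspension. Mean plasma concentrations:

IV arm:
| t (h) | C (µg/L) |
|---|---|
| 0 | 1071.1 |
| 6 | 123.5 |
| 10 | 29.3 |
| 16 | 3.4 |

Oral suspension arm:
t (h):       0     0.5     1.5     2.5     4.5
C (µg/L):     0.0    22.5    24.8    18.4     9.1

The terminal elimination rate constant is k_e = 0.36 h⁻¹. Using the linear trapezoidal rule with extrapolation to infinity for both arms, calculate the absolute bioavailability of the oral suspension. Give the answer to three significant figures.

F = 0.0259

Trapezoidal AUC_0→16 (IV):
  [0→6]: (1071.1+123.5)/2 × 6 = 3583.8
  [6→10]: (123.5+29.3)/2 × 4 = 305.6
  [10→16]: (29.3+3.4)/2 × 6 = 98.1
  Sum = 3987.5 µg/L·h
IV tail: 3.4/0.36 = 9.444; AUC_iv,0→∞ = 3987.5 + 9.444 = 3996.944 µg/L·h
Trapezoidal AUC_0→4.5 (oral suspension):
  [0→0.5]: (0.0+22.5)/2 × 0.5 = 5.625
  [0.5→1.5]: (22.5+24.8)/2 × 1 = 23.65
  [1.5→2.5]: (24.8+18.4)/2 × 1 = 21.6
  [2.5→4.5]: (18.4+9.1)/2 × 2 = 27.5
  Sum = 78.375 µg/L·h
oral suspension tail: 9.1/0.36 = 25.278; AUC_ev,0→∞ = 78.375 + 25.278 = 103.653 µg/L·h
F = (AUC_ev/D_ev)/(AUC_iv/D_iv) = (103.653/20)/(3996.944/20) = 5.18265/199.8472 = 0.0259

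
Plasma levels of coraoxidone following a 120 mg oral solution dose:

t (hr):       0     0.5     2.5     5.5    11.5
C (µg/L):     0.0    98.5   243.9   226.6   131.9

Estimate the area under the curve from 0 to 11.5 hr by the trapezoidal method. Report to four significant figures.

AUC = 2148 µg/L·hr

Trapezoidal AUC_0→11.5:
  [0→0.5]: (0.0+98.5)/2 × 0.5 = 24.625
  [0.5→2.5]: (98.5+243.9)/2 × 2 = 342.4
  [2.5→5.5]: (243.9+226.6)/2 × 3 = 705.75
  [5.5→11.5]: (226.6+131.9)/2 × 6 = 1075.5
  Sum = 2148.275 µg/L·hr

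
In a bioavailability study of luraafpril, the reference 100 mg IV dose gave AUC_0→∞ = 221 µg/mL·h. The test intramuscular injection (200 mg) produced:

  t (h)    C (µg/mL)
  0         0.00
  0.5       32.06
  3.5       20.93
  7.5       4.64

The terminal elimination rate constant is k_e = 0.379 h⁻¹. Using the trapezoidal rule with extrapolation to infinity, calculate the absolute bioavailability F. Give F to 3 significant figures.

Trapezoidal AUC_0→7.5 (intramuscular injection):
  [0→0.5]: (0.00+32.06)/2 × 0.5 = 8.015
  [0.5→3.5]: (32.06+20.93)/2 × 3 = 79.485
  [3.5→7.5]: (20.93+4.64)/2 × 4 = 51.14
  Sum = 138.64 µg/mL·h
Tail: C_last/k_e = 4.64/0.379 = 12.243
AUC_0→∞ (intramuscular injection) = 138.64 + 12.243 = 150.883 µg/mL·h
F = (AUC_ev/D_ev)/(AUC_iv/D_iv) = (150.883/200)/(221/100) = 0.754415/2.21 = 0.3414

F = 0.341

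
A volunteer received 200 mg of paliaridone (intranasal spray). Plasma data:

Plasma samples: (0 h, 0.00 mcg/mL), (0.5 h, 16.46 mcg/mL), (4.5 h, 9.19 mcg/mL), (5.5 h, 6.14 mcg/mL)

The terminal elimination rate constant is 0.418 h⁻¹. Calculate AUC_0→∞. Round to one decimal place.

AUC = 77.8 mcg/mL·h

Trapezoidal AUC_0→5.5:
  [0→0.5]: (0.00+16.46)/2 × 0.5 = 4.115
  [0.5→4.5]: (16.46+9.19)/2 × 4 = 51.3
  [4.5→5.5]: (9.19+6.14)/2 × 1 = 7.665
  Sum = 63.08 mcg/mL·h
Extrapolated tail: C_last / k_e = 6.14 / 0.418 = 14.689
AUC_0→∞ = 63.08 + 14.689 = 77.769 mcg/mL·h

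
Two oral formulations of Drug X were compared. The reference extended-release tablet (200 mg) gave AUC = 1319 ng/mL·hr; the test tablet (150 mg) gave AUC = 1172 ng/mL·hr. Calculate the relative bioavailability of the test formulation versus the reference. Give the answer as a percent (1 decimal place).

F_rel = 118.5%

F_rel = (AUC_test/D_test) / (AUC_ref/D_ref)
      = (1172/150) / (1319/200)
      = 7.81333 / 6.595 = 1.1847 = 118.47%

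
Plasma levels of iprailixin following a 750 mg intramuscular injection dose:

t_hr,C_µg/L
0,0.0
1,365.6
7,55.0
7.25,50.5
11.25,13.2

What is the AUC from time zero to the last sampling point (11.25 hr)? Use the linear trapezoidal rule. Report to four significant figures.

AUC = 1585 µg/L·hr

Trapezoidal AUC_0→11.25:
  [0→1]: (0.0+365.6)/2 × 1 = 182.8
  [1→7]: (365.6+55.0)/2 × 6 = 1261.8
  [7→7.25]: (55.0+50.5)/2 × 0.25 = 13.1875
  [7.25→11.25]: (50.5+13.2)/2 × 4 = 127.4
  Sum = 1585.1875 µg/L·hr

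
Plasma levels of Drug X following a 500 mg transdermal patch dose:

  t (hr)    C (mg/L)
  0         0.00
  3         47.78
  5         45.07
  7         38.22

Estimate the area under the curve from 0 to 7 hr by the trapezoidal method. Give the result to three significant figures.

AUC = 248 mg/L·hr

Trapezoidal AUC_0→7:
  [0→3]: (0.00+47.78)/2 × 3 = 71.67
  [3→5]: (47.78+45.07)/2 × 2 = 92.85
  [5→7]: (45.07+38.22)/2 × 2 = 83.29
  Sum = 247.81 mg/L·hr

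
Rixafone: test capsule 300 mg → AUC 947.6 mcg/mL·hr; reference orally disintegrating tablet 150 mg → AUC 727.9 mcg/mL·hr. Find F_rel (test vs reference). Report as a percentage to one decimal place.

F_rel = 65.1%

F_rel = (AUC_test/D_test) / (AUC_ref/D_ref)
      = (947.6/300) / (727.9/150)
      = 3.15867 / 4.85267 = 0.6509 = 65.09%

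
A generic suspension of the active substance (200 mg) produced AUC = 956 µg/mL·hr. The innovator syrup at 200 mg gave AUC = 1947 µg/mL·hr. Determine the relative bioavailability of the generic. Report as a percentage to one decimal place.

F_rel = (AUC_test/D_test) / (AUC_ref/D_ref)
      = (956/200) / (1947/200)
      = 4.78 / 9.735 = 0.4910 = 49.10%

F_rel = 49.1%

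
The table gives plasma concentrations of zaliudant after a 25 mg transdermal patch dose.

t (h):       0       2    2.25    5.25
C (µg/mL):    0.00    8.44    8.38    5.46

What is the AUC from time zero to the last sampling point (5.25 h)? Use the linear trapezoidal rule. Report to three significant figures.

AUC = 31.3 µg/mL·h

Trapezoidal AUC_0→5.25:
  [0→2]: (0.00+8.44)/2 × 2 = 8.44
  [2→2.25]: (8.44+8.38)/2 × 0.25 = 2.1025
  [2.25→5.25]: (8.38+5.46)/2 × 3 = 20.76
  Sum = 31.3025 µg/mL·h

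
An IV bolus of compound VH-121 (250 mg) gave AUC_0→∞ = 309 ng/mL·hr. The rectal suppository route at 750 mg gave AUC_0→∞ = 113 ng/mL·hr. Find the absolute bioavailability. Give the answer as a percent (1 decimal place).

F = (AUC_ev / D_ev) / (AUC_iv / D_iv)
  = (113/750) / (309/250)
  = 0.150667 / 1.236 = 0.1219
  = 12.19%

F = 12.2%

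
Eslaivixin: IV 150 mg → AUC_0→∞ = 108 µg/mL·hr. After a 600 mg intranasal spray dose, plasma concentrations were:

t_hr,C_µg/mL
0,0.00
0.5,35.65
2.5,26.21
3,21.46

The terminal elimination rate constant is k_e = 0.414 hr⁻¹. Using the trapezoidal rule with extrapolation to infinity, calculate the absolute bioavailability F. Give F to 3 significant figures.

Trapezoidal AUC_0→3 (intranasal spray):
  [0→0.5]: (0.00+35.65)/2 × 0.5 = 8.9125
  [0.5→2.5]: (35.65+26.21)/2 × 2 = 61.86
  [2.5→3]: (26.21+21.46)/2 × 0.5 = 11.9175
  Sum = 82.69 µg/mL·hr
Tail: C_last/k_e = 21.46/0.414 = 51.836
AUC_0→∞ (intranasal spray) = 82.69 + 51.836 = 134.526 µg/mL·hr
F = (AUC_ev/D_ev)/(AUC_iv/D_iv) = (134.526/600)/(108/150) = 0.22421/0.72 = 0.3114

F = 0.311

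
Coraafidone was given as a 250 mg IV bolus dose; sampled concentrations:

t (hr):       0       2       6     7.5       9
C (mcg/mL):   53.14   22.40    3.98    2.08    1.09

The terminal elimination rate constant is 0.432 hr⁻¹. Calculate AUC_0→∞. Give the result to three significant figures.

Trapezoidal AUC_0→9:
  [0→2]: (53.14+22.40)/2 × 2 = 75.54
  [2→6]: (22.40+3.98)/2 × 4 = 52.76
  [6→7.5]: (3.98+2.08)/2 × 1.5 = 4.545
  [7.5→9]: (2.08+1.09)/2 × 1.5 = 2.3775
  Sum = 135.2225 mcg/mL·hr
Extrapolated tail: C_last / k_e = 1.09 / 0.432 = 2.523
AUC_0→∞ = 135.2225 + 2.523 = 137.7455 mcg/mL·hr

AUC = 138 mcg/mL·hr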